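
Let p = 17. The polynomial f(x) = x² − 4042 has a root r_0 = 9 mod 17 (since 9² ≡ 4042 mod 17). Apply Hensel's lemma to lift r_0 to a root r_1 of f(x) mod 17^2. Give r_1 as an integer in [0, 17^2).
r_1 = 213 (mod 289)

Hensel's recurrence: r_{i+1} = r_i − f(r_i)·(f′(r_i))^{-1} mod 17^{i+2}, with f′(x) = 2x. Iterate:
  r_0 = 9 (mod 17)
  r_1 = 213 (mod 289)
Final: r_1 = 213, and one checks f(r_1) ≡ 0 mod 17^2.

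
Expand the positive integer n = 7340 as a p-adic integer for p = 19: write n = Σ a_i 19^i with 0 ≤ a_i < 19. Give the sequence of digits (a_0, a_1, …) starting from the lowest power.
(a_0, a_1, …) = (6, 6, 1, 1)

Repeated division by 19 gives the digits low-to-high: 7340 = 6 + 6·19^1 + 1·19^2 + 1·19^3. Digit sequence: (6, 6, 1, 1).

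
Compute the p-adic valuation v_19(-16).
v_19(-16) = 0

v_19(n) is the largest exponent k such that 19^k divides n. Factor out: -16 = -19^0 · 16. (Sign doesn't affect v_p.) So v_19(-16) = 0.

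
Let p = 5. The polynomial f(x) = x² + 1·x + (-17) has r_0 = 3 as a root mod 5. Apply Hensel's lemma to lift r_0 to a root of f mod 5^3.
r_2 = 43 (mod 125)

Hensel: r_{i+1} = r_i − f(r_i)·(f′(r_i))^{-1} mod 5^{i+2}, f′(x) = 2x + 1. Iterate:
  r_0 = 3 (mod 5)
  r_1 = 18 (mod 25)
  r_2 = 43 (mod 125)
Final: r = 43 satisfies f(r) ≡ 0 mod 5^3.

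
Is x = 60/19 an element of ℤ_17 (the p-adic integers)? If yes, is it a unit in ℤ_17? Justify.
x ∈ ℤ_17^× (unit); v_17(x) = 0

ℤ_17 = {x ∈ ℚ_17 : v_17(x) ≥ 0} and ℤ_17^× = {x ∈ ℤ_17 : v_17(x) = 0}. Here v_17(60/19) = v_17(num) − v_17(den) = 0; compare against these criteria.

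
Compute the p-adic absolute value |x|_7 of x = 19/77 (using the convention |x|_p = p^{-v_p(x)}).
|19/77|_7 = 7

Step 1 — compute v_7(x) by factoring powers of 7 out of the numerator and denominator: v_7(19/77) = -1. Step 2 — apply |x|_p = p^{-v_p(x)} = 7^{1} = 7.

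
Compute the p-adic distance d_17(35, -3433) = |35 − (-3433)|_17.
d_17(35, -3433) = 1/289

Step 1 — x − y = 35 − (-3433) = 3468. Step 2 — v_17(3468) = 2 (factor: 3468 = (17^2 · 12); the sign does not affect v_p). Step 3 — |x − y|_17 = 17^{-2} = 1/289.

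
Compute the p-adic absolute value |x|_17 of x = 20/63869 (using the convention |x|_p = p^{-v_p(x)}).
|20/63869|_17 = 4913

Step 1 — compute v_17(x) by factoring powers of 17 out of the numerator and denominator: v_17(20/63869) = -3. Step 2 — apply |x|_p = p^{-v_p(x)} = 17^{3} = 4913.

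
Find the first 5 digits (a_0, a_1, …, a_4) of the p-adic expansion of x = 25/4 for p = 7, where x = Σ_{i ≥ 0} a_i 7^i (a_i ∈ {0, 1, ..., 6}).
(a_0, …, a_4) = (1, 6, 1, 5, 1)

v_7(25/4) = 0 (numerator and denominator both coprime to 7), so x ∈ ℤ_7^×. Compute digits iteratively via a_i = x_i mod 7, x_{i+1} = (x_i − a_i)/7, with x_0 = x:
  x_0 = 25/4;  a_0 = 1;  x_1 = (x_0 − 1)/7 = 3/4
  x_1 = 3/4;  a_1 = 6;  x_2 = (x_1 − 6)/7 = -3/4
  x_2 = -3/4;  a_2 = 1;  x_3 = (x_2 − 1)/7 = -1/4
  x_3 = -1/4;  a_3 = 5;  x_4 = (x_3 − 5)/7 = -3/4
  x_4 = -3/4;  a_4 = 1;  x_5 = (x_4 − 1)/7 = -1/4
Digits: (1, 6, 1, 5, 1).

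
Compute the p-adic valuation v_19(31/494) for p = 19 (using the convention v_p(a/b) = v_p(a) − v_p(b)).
v_19(31/494) = -1

Factor powers of 19 from the numerator and denominator of the reduced fraction: 31 = 19^0 · 31 and 494 = 19^1 · 26. Apply v_p(a/b) = v_p(a) − v_p(b): v_19(31/494) = 0 − 1 = -1.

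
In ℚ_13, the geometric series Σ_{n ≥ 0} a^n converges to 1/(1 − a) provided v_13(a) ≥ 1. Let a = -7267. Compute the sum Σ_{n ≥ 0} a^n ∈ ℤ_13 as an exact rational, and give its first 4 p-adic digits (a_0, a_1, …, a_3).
Σ a^n = 1/(1 − a) = 1/7268;  first 4 digits = (1, 0, 9, 9)

v_13(a) = 2 ≥ 1, so the series converges in ℤ_13 to 1/(1 − a) = 1/(1 − (-7267)) = 1/7268. Expand this rational in ℤ_13: compute digits iteratively via d_i = x_i mod 13, x_{i+1} = (x_i − d_i)/13. The first 4 digits are (1, 0, 9, 9).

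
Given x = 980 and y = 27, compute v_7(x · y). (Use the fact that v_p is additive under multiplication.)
v_7(26460) = 2

v_p(x) = 2 (factor: 980 = 7^2 · 20); v_p(y) = 0 (factor: 27 = 7^0 · 27). Additivity: v_p(xy) = v_p(x) + v_p(y) = 2 + 0 = 2. (Direct check: xy = 26460 = 7^2 · (540).)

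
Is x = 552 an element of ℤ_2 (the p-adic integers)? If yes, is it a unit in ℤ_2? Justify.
x ∈ ℤ_2 but not a unit; v_2(x) = 3 > 0

ℤ_2 = {x ∈ ℚ_2 : v_2(x) ≥ 0} and ℤ_2^× = {x ∈ ℤ_2 : v_2(x) = 0}. Here v_2(552) = v_2(num) − v_2(den) = 3; compare against these criteria.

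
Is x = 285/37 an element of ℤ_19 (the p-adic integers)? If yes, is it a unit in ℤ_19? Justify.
x ∈ ℤ_19 but not a unit; v_19(x) = 1 > 0

ℤ_19 = {x ∈ ℚ_19 : v_19(x) ≥ 0} and ℤ_19^× = {x ∈ ℤ_19 : v_19(x) = 0}. Here v_19(285/37) = v_19(num) − v_19(den) = 1; compare against these criteria.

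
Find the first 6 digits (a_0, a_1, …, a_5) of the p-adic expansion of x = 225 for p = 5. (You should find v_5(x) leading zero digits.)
(a_0, …, a_5) = (0, 0, 4, 1, 0, 0)

v_5(225) = 2, so a_0 = ... = a_1 = 0. Factor out: x = 5^2 · u with u = 9 a unit in ℤ_5. Expand u iteratively via a_{v+i} = u_i mod 5, u_{i+1} = (u_i − a_{v+i})/5:
  u_0 = 9;  a_2 = 4;  u_1 = (u_0 − 4)/5 = 1
  u_1 = 1;  a_3 = 1;  u_2 = (u_1 − 1)/5 = 0
  u_2 = 0;  a_4 = 0;  u_3 = (u_2 − 0)/5 = 0
  u_3 = 0;  a_5 = 0;  u_4 = (u_3 − 0)/5 = 0
Digits: (0, 0, 4, 1, 0, 0).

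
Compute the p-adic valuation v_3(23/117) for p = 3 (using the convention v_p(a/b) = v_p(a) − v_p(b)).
v_3(23/117) = -2

Factor powers of 3 from the numerator and denominator of the reduced fraction: 23 = 3^0 · 23 and 117 = 3^2 · 13. Apply v_p(a/b) = v_p(a) − v_p(b): v_3(23/117) = 0 − 2 = -2.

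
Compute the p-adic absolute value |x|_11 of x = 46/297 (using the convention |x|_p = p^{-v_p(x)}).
|46/297|_11 = 11

Step 1 — compute v_11(x) by factoring powers of 11 out of the numerator and denominator: v_11(46/297) = -1. Step 2 — apply |x|_p = p^{-v_p(x)} = 11^{1} = 11.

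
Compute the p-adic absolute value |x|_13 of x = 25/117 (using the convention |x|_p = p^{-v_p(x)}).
|25/117|_13 = 13

Step 1 — compute v_13(x) by factoring powers of 13 out of the numerator and denominator: v_13(25/117) = -1. Step 2 — apply |x|_p = p^{-v_p(x)} = 13^{1} = 13.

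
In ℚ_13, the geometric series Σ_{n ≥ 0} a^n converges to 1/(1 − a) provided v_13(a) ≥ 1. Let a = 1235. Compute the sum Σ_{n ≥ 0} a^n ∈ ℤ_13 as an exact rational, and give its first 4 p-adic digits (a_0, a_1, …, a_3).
Σ a^n = 1/(1 − a) = -1/1234;  first 4 digits = (1, 4, 10, 4)

v_13(a) = 1 ≥ 1, so the series converges in ℤ_13 to 1/(1 − a) = 1/(1 − 1235) = -1/1234. Expand this rational in ℤ_13: compute digits iteratively via d_i = x_i mod 13, x_{i+1} = (x_i − d_i)/13. The first 4 digits are (1, 4, 10, 4).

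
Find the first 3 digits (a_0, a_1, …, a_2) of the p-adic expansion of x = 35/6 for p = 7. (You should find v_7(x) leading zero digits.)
(a_0, …, a_2) = (0, 2, 1)

v_7(35/6) = 1, so a_0 = ... = a_0 = 0. Factor out: x = 7^1 · u with u = 5/6 a unit in ℤ_7. Expand u iteratively via a_{v+i} = u_i mod 7, u_{i+1} = (u_i − a_{v+i})/7:
  u_0 = 5/6;  a_1 = 2;  u_1 = (u_0 − 2)/7 = -1/6
  u_1 = -1/6;  a_2 = 1;  u_2 = (u_1 − 1)/7 = -1/6
Digits: (0, 2, 1).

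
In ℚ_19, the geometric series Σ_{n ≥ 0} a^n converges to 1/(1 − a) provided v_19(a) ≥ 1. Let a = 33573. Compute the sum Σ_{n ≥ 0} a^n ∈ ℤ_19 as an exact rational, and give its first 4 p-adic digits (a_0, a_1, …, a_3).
Σ a^n = 1/(1 − a) = -1/33572;  first 4 digits = (1, 0, 17, 4)

v_19(a) = 2 ≥ 1, so the series converges in ℤ_19 to 1/(1 − a) = 1/(1 − 33573) = -1/33572. Expand this rational in ℤ_19: compute digits iteratively via d_i = x_i mod 19, x_{i+1} = (x_i − d_i)/19. The first 4 digits are (1, 0, 17, 4).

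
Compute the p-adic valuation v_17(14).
v_17(14) = 0

v_17(n) is the largest exponent k such that 17^k divides n. Factor out: 14 = 17^0 · 14. (Sign doesn't affect v_p.) So v_17(14) = 0.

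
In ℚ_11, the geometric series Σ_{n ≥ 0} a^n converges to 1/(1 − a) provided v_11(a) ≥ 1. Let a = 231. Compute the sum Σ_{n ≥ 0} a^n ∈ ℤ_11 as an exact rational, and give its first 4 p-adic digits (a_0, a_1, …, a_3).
Σ a^n = 1/(1 − a) = -1/230;  first 4 digits = (1, 10, 2, 6)

v_11(a) = 1 ≥ 1, so the series converges in ℤ_11 to 1/(1 − a) = 1/(1 − 231) = -1/230. Expand this rational in ℤ_11: compute digits iteratively via d_i = x_i mod 11, x_{i+1} = (x_i − d_i)/11. The first 4 digits are (1, 10, 2, 6).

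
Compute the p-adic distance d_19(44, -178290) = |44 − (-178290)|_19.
d_19(44, -178290) = 1/6859

Step 1 — x − y = 44 − (-178290) = 178334. Step 2 — v_19(178334) = 3 (factor: 178334 = (19^3 · 26); the sign does not affect v_p). Step 3 — |x − y|_19 = 19^{-3} = 1/6859.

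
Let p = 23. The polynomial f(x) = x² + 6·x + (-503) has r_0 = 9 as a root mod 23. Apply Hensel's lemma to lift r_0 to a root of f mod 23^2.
r_1 = 377 (mod 529)

Hensel: r_{i+1} = r_i − f(r_i)·(f′(r_i))^{-1} mod 23^{i+2}, f′(x) = 2x + 6. Iterate:
  r_0 = 9 (mod 23)
  r_1 = 377 (mod 529)
Final: r = 377 satisfies f(r) ≡ 0 mod 23^2.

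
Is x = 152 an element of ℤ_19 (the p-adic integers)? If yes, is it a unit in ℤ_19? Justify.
x ∈ ℤ_19 but not a unit; v_19(x) = 1 > 0

ℤ_19 = {x ∈ ℚ_19 : v_19(x) ≥ 0} and ℤ_19^× = {x ∈ ℤ_19 : v_19(x) = 0}. Here v_19(152) = v_19(num) − v_19(den) = 1; compare against these criteria.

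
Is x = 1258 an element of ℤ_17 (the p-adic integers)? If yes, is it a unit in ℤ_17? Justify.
x ∈ ℤ_17 but not a unit; v_17(x) = 1 > 0

ℤ_17 = {x ∈ ℚ_17 : v_17(x) ≥ 0} and ℤ_17^× = {x ∈ ℤ_17 : v_17(x) = 0}. Here v_17(1258) = v_17(num) − v_17(den) = 1; compare against these criteria.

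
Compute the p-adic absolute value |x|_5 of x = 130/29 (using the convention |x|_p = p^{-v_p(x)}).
|130/29|_5 = 1/5

Step 1 — compute v_5(x) by factoring powers of 5 out of the numerator and denominator: v_5(130/29) = 1. Step 2 — apply |x|_p = p^{-v_p(x)} = 5^{-1} = 1/5.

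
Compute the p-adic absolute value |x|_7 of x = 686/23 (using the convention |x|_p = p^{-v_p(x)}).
|686/23|_7 = 1/343

Step 1 — compute v_7(x) by factoring powers of 7 out of the numerator and denominator: v_7(686/23) = 3. Step 2 — apply |x|_p = p^{-v_p(x)} = 7^{-3} = 1/343.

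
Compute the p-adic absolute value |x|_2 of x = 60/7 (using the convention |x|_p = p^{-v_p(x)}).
|60/7|_2 = 1/4

Step 1 — compute v_2(x) by factoring powers of 2 out of the numerator and denominator: v_2(60/7) = 2. Step 2 — apply |x|_p = p^{-v_p(x)} = 2^{-2} = 1/4.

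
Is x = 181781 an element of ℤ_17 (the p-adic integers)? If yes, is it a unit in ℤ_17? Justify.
x ∈ ℤ_17 but not a unit; v_17(x) = 3 > 0

ℤ_17 = {x ∈ ℚ_17 : v_17(x) ≥ 0} and ℤ_17^× = {x ∈ ℤ_17 : v_17(x) = 0}. Here v_17(181781) = v_17(num) − v_17(den) = 3; compare against these criteria.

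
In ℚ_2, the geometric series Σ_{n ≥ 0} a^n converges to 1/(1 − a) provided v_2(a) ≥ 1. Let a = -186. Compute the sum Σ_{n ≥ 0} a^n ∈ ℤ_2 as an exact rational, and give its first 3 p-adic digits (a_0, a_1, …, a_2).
Σ a^n = 1/(1 − a) = 1/187;  first 3 digits = (1, 1, 0)

v_2(a) = 1 ≥ 1, so the series converges in ℤ_2 to 1/(1 − a) = 1/(1 − (-186)) = 1/187. Expand this rational in ℤ_2: compute digits iteratively via d_i = x_i mod 2, x_{i+1} = (x_i − d_i)/2. The first 3 digits are (1, 1, 0).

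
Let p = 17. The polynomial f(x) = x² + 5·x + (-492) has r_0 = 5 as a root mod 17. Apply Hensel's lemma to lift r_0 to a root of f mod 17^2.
r_1 = 73 (mod 289)

Hensel: r_{i+1} = r_i − f(r_i)·(f′(r_i))^{-1} mod 17^{i+2}, f′(x) = 2x + 5. Iterate:
  r_0 = 5 (mod 17)
  r_1 = 73 (mod 289)
Final: r = 73 satisfies f(r) ≡ 0 mod 17^2.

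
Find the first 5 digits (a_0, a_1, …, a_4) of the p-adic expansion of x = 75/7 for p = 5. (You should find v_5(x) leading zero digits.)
(a_0, …, a_4) = (0, 0, 4, 0, 2)

v_5(75/7) = 2, so a_0 = ... = a_1 = 0. Factor out: x = 5^2 · u with u = 3/7 a unit in ℤ_5. Expand u iteratively via a_{v+i} = u_i mod 5, u_{i+1} = (u_i − a_{v+i})/5:
  u_0 = 3/7;  a_2 = 4;  u_1 = (u_0 − 4)/5 = -5/7
  u_1 = -5/7;  a_3 = 0;  u_2 = (u_1 − 0)/5 = -1/7
  u_2 = -1/7;  a_4 = 2;  u_3 = (u_2 − 2)/5 = -3/7
Digits: (0, 0, 4, 0, 2).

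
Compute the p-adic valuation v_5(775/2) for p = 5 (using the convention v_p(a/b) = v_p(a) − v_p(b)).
v_5(775/2) = 2

Factor powers of 5 from the numerator and denominator of the reduced fraction: 775 = 5^2 · 31 and 2 = 5^0 · 2. Apply v_p(a/b) = v_p(a) − v_p(b): v_5(775/2) = 2 − 0 = 2.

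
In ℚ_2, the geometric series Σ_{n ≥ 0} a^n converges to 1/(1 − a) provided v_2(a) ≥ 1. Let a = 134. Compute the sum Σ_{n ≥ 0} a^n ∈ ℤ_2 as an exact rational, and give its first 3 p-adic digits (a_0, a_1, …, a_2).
Σ a^n = 1/(1 − a) = -1/133;  first 3 digits = (1, 1, 0)

v_2(a) = 1 ≥ 1, so the series converges in ℤ_2 to 1/(1 − a) = 1/(1 − 134) = -1/133. Expand this rational in ℤ_2: compute digits iteratively via d_i = x_i mod 2, x_{i+1} = (x_i − d_i)/2. The first 3 digits are (1, 1, 0).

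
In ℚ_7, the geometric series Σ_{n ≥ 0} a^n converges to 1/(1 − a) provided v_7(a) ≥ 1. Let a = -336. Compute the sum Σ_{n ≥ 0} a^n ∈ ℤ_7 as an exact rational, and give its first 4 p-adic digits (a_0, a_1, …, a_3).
Σ a^n = 1/(1 − a) = 1/337;  first 4 digits = (1, 1, 1, 0)

v_7(a) = 1 ≥ 1, so the series converges in ℤ_7 to 1/(1 − a) = 1/(1 − (-336)) = 1/337. Expand this rational in ℤ_7: compute digits iteratively via d_i = x_i mod 7, x_{i+1} = (x_i − d_i)/7. The first 4 digits are (1, 1, 1, 0).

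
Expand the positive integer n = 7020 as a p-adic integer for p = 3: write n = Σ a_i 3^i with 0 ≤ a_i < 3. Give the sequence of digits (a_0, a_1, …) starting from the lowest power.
(a_0, a_1, …) = (0, 0, 0, 2, 2, 1, 0, 0, 1)

Repeated division by 3 gives the digits low-to-high: 7020 = 2·3^3 + 2·3^4 + 1·3^5 + 1·3^8. Digit sequence: (0, 0, 0, 2, 2, 1, 0, 0, 1).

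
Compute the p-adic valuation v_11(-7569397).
v_11(-7569397) = 5

v_11(n) is the largest exponent k such that 11^k divides n. Factor out: -7569397 = -11^5 · 47. (Sign doesn't affect v_p.) So v_11(-7569397) = 5.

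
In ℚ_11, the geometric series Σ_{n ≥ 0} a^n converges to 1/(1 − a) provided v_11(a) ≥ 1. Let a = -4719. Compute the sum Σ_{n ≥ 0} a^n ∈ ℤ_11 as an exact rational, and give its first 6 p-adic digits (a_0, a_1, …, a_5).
Σ a^n = 1/(1 − a) = 1/4720;  first 6 digits = (1, 0, 5, 7, 2, 6)

v_11(a) = 2 ≥ 1, so the series converges in ℤ_11 to 1/(1 − a) = 1/(1 − (-4719)) = 1/4720. Expand this rational in ℤ_11: compute digits iteratively via d_i = x_i mod 11, x_{i+1} = (x_i − d_i)/11. The first 6 digits are (1, 0, 5, 7, 2, 6).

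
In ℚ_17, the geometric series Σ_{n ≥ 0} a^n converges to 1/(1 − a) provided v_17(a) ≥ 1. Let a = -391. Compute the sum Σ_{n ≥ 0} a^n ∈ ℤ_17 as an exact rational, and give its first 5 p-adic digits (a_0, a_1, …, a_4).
Σ a^n = 1/(1 − a) = 1/392;  first 5 digits = (1, 11, 0, 2, 4)

v_17(a) = 1 ≥ 1, so the series converges in ℤ_17 to 1/(1 − a) = 1/(1 − (-391)) = 1/392. Expand this rational in ℤ_17: compute digits iteratively via d_i = x_i mod 17, x_{i+1} = (x_i − d_i)/17. The first 5 digits are (1, 11, 0, 2, 4).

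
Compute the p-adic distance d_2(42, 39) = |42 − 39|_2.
d_2(42, 39) = 1

Step 1 — x − y = 42 − 39 = 3. Step 2 — v_2(3) = 0 (factor: 3 = (2^0 · 3); the sign does not affect v_p). Step 3 — |x − y|_2 = 2^{0} = 1.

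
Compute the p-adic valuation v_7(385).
v_7(385) = 1

v_7(n) is the largest exponent k such that 7^k divides n. Factor out: 385 = 7^1 · 55. (Sign doesn't affect v_p.) So v_7(385) = 1.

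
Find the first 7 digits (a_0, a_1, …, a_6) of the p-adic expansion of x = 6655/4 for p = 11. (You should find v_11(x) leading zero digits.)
(a_0, …, a_6) = (0, 0, 0, 4, 8, 2, 8)

v_11(6655/4) = 3, so a_0 = ... = a_2 = 0. Factor out: x = 11^3 · u with u = 5/4 a unit in ℤ_11. Expand u iteratively via a_{v+i} = u_i mod 11, u_{i+1} = (u_i − a_{v+i})/11:
  u_0 = 5/4;  a_3 = 4;  u_1 = (u_0 − 4)/11 = -1/4
  u_1 = -1/4;  a_4 = 8;  u_2 = (u_1 − 8)/11 = -3/4
  u_2 = -3/4;  a_5 = 2;  u_3 = (u_2 − 2)/11 = -1/4
  u_3 = -1/4;  a_6 = 8;  u_4 = (u_3 − 8)/11 = -3/4
Digits: (0, 0, 0, 4, 8, 2, 8).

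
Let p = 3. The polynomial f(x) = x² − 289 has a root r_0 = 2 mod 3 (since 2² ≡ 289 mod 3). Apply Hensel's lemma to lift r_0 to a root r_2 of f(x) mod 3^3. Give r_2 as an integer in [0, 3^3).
r_2 = 17 (mod 27)

Hensel's recurrence: r_{i+1} = r_i − f(r_i)·(f′(r_i))^{-1} mod 3^{i+2}, with f′(x) = 2x. Iterate:
  r_0 = 2 (mod 3)
  r_1 = 8 (mod 9)
  r_2 = 17 (mod 27)
Final: r_2 = 17, and one checks f(r_2) ≡ 0 mod 3^3.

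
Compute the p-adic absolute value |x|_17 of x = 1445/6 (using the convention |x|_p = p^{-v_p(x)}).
|1445/6|_17 = 1/289

Step 1 — compute v_17(x) by factoring powers of 17 out of the numerator and denominator: v_17(1445/6) = 2. Step 2 — apply |x|_p = p^{-v_p(x)} = 17^{-2} = 1/289.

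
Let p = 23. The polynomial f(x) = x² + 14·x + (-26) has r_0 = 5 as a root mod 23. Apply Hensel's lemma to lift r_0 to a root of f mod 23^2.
r_1 = 465 (mod 529)

Hensel: r_{i+1} = r_i − f(r_i)·(f′(r_i))^{-1} mod 23^{i+2}, f′(x) = 2x + 14. Iterate:
  r_0 = 5 (mod 23)
  r_1 = 465 (mod 529)
Final: r = 465 satisfies f(r) ≡ 0 mod 23^2.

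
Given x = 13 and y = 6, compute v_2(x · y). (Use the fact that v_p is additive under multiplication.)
v_2(78) = 1

v_p(x) = 0 (factor: 13 = 2^0 · 13); v_p(y) = 1 (factor: 6 = 2^1 · 3). Additivity: v_p(xy) = v_p(x) + v_p(y) = 0 + 1 = 1. (Direct check: xy = 78 = 2^1 · (39).)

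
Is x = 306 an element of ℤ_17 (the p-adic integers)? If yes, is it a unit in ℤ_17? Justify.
x ∈ ℤ_17 but not a unit; v_17(x) = 1 > 0

ℤ_17 = {x ∈ ℚ_17 : v_17(x) ≥ 0} and ℤ_17^× = {x ∈ ℤ_17 : v_17(x) = 0}. Here v_17(306) = v_17(num) − v_17(den) = 1; compare against these criteria.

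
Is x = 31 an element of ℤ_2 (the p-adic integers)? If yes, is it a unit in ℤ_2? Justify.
x ∈ ℤ_2^× (unit); v_2(x) = 0

ℤ_2 = {x ∈ ℚ_2 : v_2(x) ≥ 0} and ℤ_2^× = {x ∈ ℤ_2 : v_2(x) = 0}. Here v_2(31) = v_2(num) − v_2(den) = 0; compare against these criteria.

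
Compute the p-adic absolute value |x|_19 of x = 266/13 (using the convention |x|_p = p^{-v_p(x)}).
|266/13|_19 = 1/19

Step 1 — compute v_19(x) by factoring powers of 19 out of the numerator and denominator: v_19(266/13) = 1. Step 2 — apply |x|_p = p^{-v_p(x)} = 19^{-1} = 1/19.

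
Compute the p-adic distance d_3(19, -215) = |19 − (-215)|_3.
d_3(19, -215) = 1/9

Step 1 — x − y = 19 − (-215) = 234. Step 2 — v_3(234) = 2 (factor: 234 = (3^2 · 26); the sign does not affect v_p). Step 3 — |x − y|_3 = 3^{-2} = 1/9.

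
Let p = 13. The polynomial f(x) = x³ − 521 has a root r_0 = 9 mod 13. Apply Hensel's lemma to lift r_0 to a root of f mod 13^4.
r_3 = 19327 (mod 28561)

Hensel: r_{i+1} = r_i − f(r_i)/f′(r_i) mod 13^{i+2}, where f′(x) = 3x². Iterate:
  r_0 = 9 (mod 13)
  r_1 = 61 (mod 169)
  r_2 = 1751 (mod 2197)
  r_3 = 19327 (mod 28561)
Final: r = 19327 with f(r) ≡ 0 mod 13^4.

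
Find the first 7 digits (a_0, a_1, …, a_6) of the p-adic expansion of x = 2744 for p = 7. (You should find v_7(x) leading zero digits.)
(a_0, …, a_6) = (0, 0, 0, 1, 1, 0, 0)

v_7(2744) = 3, so a_0 = ... = a_2 = 0. Factor out: x = 7^3 · u with u = 8 a unit in ℤ_7. Expand u iteratively via a_{v+i} = u_i mod 7, u_{i+1} = (u_i − a_{v+i})/7:
  u_0 = 8;  a_3 = 1;  u_1 = (u_0 − 1)/7 = 1
  u_1 = 1;  a_4 = 1;  u_2 = (u_1 − 1)/7 = 0
  u_2 = 0;  a_5 = 0;  u_3 = (u_2 − 0)/7 = 0
  u_3 = 0;  a_6 = 0;  u_4 = (u_3 − 0)/7 = 0
Digits: (0, 0, 0, 1, 1, 0, 0).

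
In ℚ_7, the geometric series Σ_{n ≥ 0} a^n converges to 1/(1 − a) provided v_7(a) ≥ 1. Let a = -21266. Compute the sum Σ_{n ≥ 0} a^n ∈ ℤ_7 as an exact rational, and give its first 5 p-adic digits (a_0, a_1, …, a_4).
Σ a^n = 1/(1 − a) = 1/21267;  first 5 digits = (1, 0, 0, 1, 5)

v_7(a) = 3 ≥ 1, so the series converges in ℤ_7 to 1/(1 − a) = 1/(1 − (-21266)) = 1/21267. Expand this rational in ℤ_7: compute digits iteratively via d_i = x_i mod 7, x_{i+1} = (x_i − d_i)/7. The first 5 digits are (1, 0, 0, 1, 5).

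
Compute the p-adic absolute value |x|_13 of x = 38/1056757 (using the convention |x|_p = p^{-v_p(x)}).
|38/1056757|_13 = 28561

Step 1 — compute v_13(x) by factoring powers of 13 out of the numerator and denominator: v_13(38/1056757) = -4. Step 2 — apply |x|_p = p^{-v_p(x)} = 13^{4} = 28561.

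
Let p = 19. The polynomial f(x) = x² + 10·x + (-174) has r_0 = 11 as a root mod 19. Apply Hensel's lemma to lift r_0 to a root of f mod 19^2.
r_1 = 201 (mod 361)

Hensel: r_{i+1} = r_i − f(r_i)·(f′(r_i))^{-1} mod 19^{i+2}, f′(x) = 2x + 10. Iterate:
  r_0 = 11 (mod 19)
  r_1 = 201 (mod 361)
Final: r = 201 satisfies f(r) ≡ 0 mod 19^2.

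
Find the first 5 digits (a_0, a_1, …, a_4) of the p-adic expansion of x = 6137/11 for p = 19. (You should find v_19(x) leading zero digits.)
(a_0, …, a_4) = (0, 0, 5, 5, 17)

v_19(6137/11) = 2, so a_0 = ... = a_1 = 0. Factor out: x = 19^2 · u with u = 17/11 a unit in ℤ_19. Expand u iteratively via a_{v+i} = u_i mod 19, u_{i+1} = (u_i − a_{v+i})/19:
  u_0 = 17/11;  a_2 = 5;  u_1 = (u_0 − 5)/19 = -2/11
  u_1 = -2/11;  a_3 = 5;  u_2 = (u_1 − 5)/19 = -3/11
  u_2 = -3/11;  a_4 = 17;  u_3 = (u_2 − 17)/19 = -10/11
Digits: (0, 0, 5, 5, 17).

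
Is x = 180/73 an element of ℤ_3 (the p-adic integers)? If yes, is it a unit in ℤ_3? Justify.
x ∈ ℤ_3 but not a unit; v_3(x) = 2 > 0

ℤ_3 = {x ∈ ℚ_3 : v_3(x) ≥ 0} and ℤ_3^× = {x ∈ ℤ_3 : v_3(x) = 0}. Here v_3(180/73) = v_3(num) − v_3(den) = 2; compare against these criteria.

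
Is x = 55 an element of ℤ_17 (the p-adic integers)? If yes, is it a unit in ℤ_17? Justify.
x ∈ ℤ_17^× (unit); v_17(x) = 0

ℤ_17 = {x ∈ ℚ_17 : v_17(x) ≥ 0} and ℤ_17^× = {x ∈ ℤ_17 : v_17(x) = 0}. Here v_17(55) = v_17(num) − v_17(den) = 0; compare against these criteria.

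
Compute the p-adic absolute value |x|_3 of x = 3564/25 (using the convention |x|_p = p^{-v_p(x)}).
|3564/25|_3 = 1/81

Step 1 — compute v_3(x) by factoring powers of 3 out of the numerator and denominator: v_3(3564/25) = 4. Step 2 — apply |x|_p = p^{-v_p(x)} = 3^{-4} = 1/81.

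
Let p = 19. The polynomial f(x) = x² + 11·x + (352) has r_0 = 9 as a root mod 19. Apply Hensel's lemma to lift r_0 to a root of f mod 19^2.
r_1 = 28 (mod 361)

Hensel: r_{i+1} = r_i − f(r_i)·(f′(r_i))^{-1} mod 19^{i+2}, f′(x) = 2x + 11. Iterate:
  r_0 = 9 (mod 19)
  r_1 = 28 (mod 361)
Final: r = 28 satisfies f(r) ≡ 0 mod 19^2.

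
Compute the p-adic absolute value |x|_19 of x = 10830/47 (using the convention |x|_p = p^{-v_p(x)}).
|10830/47|_19 = 1/361

Step 1 — compute v_19(x) by factoring powers of 19 out of the numerator and denominator: v_19(10830/47) = 2. Step 2 — apply |x|_p = p^{-v_p(x)} = 19^{-2} = 1/361.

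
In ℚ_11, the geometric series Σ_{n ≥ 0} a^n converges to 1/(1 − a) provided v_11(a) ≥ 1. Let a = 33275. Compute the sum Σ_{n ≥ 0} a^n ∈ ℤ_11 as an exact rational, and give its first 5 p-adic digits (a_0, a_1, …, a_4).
Σ a^n = 1/(1 − a) = -1/33274;  first 5 digits = (1, 0, 0, 3, 2)

v_11(a) = 3 ≥ 1, so the series converges in ℤ_11 to 1/(1 − a) = 1/(1 − 33275) = -1/33274. Expand this rational in ℤ_11: compute digits iteratively via d_i = x_i mod 11, x_{i+1} = (x_i − d_i)/11. The first 5 digits are (1, 0, 0, 3, 2).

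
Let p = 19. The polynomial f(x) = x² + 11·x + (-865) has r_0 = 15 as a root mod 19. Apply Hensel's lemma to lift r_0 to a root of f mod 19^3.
r_2 = 1497 (mod 6859)

Hensel: r_{i+1} = r_i − f(r_i)·(f′(r_i))^{-1} mod 19^{i+2}, f′(x) = 2x + 11. Iterate:
  r_0 = 15 (mod 19)
  r_1 = 53 (mod 361)
  r_2 = 1497 (mod 6859)
Final: r = 1497 satisfies f(r) ≡ 0 mod 19^3.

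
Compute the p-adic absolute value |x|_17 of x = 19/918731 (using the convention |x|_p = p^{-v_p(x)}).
|19/918731|_17 = 83521

Step 1 — compute v_17(x) by factoring powers of 17 out of the numerator and denominator: v_17(19/918731) = -4. Step 2 — apply |x|_p = p^{-v_p(x)} = 17^{4} = 83521.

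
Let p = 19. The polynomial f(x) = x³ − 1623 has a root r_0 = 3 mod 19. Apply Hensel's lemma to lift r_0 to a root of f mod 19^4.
r_3 = 15184 (mod 130321)

Hensel: r_{i+1} = r_i − f(r_i)/f′(r_i) mod 19^{i+2}, where f′(x) = 3x². Iterate:
  r_0 = 3 (mod 19)
  r_1 = 22 (mod 361)
  r_2 = 1466 (mod 6859)
  r_3 = 15184 (mod 130321)
Final: r = 15184 with f(r) ≡ 0 mod 19^4.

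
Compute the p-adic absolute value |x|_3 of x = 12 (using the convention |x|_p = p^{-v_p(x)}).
|12|_3 = 1/3

Step 1 — compute v_3(x) by factoring powers of 3 out of the numerator and denominator: v_3(12) = 1. Step 2 — apply |x|_p = p^{-v_p(x)} = 3^{-1} = 1/3.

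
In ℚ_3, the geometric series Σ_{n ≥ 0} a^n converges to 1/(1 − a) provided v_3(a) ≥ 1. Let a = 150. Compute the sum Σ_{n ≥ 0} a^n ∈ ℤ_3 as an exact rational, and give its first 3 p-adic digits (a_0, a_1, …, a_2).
Σ a^n = 1/(1 − a) = -1/149;  first 3 digits = (1, 2, 2)

v_3(a) = 1 ≥ 1, so the series converges in ℤ_3 to 1/(1 − a) = 1/(1 − 150) = -1/149. Expand this rational in ℤ_3: compute digits iteratively via d_i = x_i mod 3, x_{i+1} = (x_i − d_i)/3. The first 3 digits are (1, 2, 2).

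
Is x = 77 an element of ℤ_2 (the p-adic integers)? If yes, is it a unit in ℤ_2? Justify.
x ∈ ℤ_2^× (unit); v_2(x) = 0

ℤ_2 = {x ∈ ℚ_2 : v_2(x) ≥ 0} and ℤ_2^× = {x ∈ ℤ_2 : v_2(x) = 0}. Here v_2(77) = v_2(num) − v_2(den) = 0; compare against these criteria.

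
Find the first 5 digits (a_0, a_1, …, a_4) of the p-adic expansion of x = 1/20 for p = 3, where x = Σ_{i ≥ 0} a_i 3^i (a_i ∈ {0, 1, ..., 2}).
(a_0, …, a_4) = (2, 1, 2, 2, 1)

v_3(1/20) = 0 (numerator and denominator both coprime to 3), so x ∈ ℤ_3^×. Compute digits iteratively via a_i = x_i mod 3, x_{i+1} = (x_i − a_i)/3, with x_0 = x:
  x_0 = 1/20;  a_0 = 2;  x_1 = (x_0 − 2)/3 = -13/20
  x_1 = -13/20;  a_1 = 1;  x_2 = (x_1 − 1)/3 = -11/20
  x_2 = -11/20;  a_2 = 2;  x_3 = (x_2 − 2)/3 = -17/20
  x_3 = -17/20;  a_3 = 2;  x_4 = (x_3 − 2)/3 = -19/20
  x_4 = -19/20;  a_4 = 1;  x_5 = (x_4 − 1)/3 = -13/20
Digits: (2, 1, 2, 2, 1).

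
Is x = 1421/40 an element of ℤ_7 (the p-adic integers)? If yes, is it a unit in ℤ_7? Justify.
x ∈ ℤ_7 but not a unit; v_7(x) = 2 > 0

ℤ_7 = {x ∈ ℚ_7 : v_7(x) ≥ 0} and ℤ_7^× = {x ∈ ℤ_7 : v_7(x) = 0}. Here v_7(1421/40) = v_7(num) − v_7(den) = 2; compare against these criteria.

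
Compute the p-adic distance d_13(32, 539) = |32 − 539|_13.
d_13(32, 539) = 1/169

Step 1 — x − y = 32 − 539 = -507. Step 2 — v_13(-507) = 2 (factor: -507 = −(13^2 · 3); the sign does not affect v_p). Step 3 — |x − y|_13 = 13^{-2} = 1/169.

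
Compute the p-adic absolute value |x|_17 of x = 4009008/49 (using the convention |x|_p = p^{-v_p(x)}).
|4009008/49|_17 = 1/83521

Step 1 — compute v_17(x) by factoring powers of 17 out of the numerator and denominator: v_17(4009008/49) = 4. Step 2 — apply |x|_p = p^{-v_p(x)} = 17^{-4} = 1/83521.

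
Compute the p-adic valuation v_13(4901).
v_13(4901) = 2

v_13(n) is the largest exponent k such that 13^k divides n. Factor out: 4901 = 13^2 · 29. (Sign doesn't affect v_p.) So v_13(4901) = 2.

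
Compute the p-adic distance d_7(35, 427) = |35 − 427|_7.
d_7(35, 427) = 1/49

Step 1 — x − y = 35 − 427 = -392. Step 2 — v_7(-392) = 2 (factor: -392 = −(7^2 · 8); the sign does not affect v_p). Step 3 — |x − y|_7 = 7^{-2} = 1/49.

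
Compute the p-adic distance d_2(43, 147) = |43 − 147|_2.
d_2(43, 147) = 1/8

Step 1 — x − y = 43 − 147 = -104. Step 2 — v_2(-104) = 3 (factor: -104 = −(2^3 · 13); the sign does not affect v_p). Step 3 — |x − y|_2 = 2^{-3} = 1/8.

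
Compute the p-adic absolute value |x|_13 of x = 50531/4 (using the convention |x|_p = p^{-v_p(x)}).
|50531/4|_13 = 1/2197

Step 1 — compute v_13(x) by factoring powers of 13 out of the numerator and denominator: v_13(50531/4) = 3. Step 2 — apply |x|_p = p^{-v_p(x)} = 13^{-3} = 1/2197.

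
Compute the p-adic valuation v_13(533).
v_13(533) = 1

v_13(n) is the largest exponent k such that 13^k divides n. Factor out: 533 = 13^1 · 41. (Sign doesn't affect v_p.) So v_13(533) = 1.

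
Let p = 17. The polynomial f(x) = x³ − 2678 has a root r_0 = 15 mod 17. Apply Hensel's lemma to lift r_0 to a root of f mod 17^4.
r_3 = 70786 (mod 83521)

Hensel: r_{i+1} = r_i − f(r_i)/f′(r_i) mod 17^{i+2}, where f′(x) = 3x². Iterate:
  r_0 = 15 (mod 17)
  r_1 = 270 (mod 289)
  r_2 = 2004 (mod 4913)
  r_3 = 70786 (mod 83521)
Final: r = 70786 with f(r) ≡ 0 mod 17^4.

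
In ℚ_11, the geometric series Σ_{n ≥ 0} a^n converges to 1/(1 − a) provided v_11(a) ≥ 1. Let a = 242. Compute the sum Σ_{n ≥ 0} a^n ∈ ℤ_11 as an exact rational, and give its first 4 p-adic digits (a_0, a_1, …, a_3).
Σ a^n = 1/(1 − a) = -1/241;  first 4 digits = (1, 0, 2, 0)

v_11(a) = 2 ≥ 1, so the series converges in ℤ_11 to 1/(1 − a) = 1/(1 − 242) = -1/241. Expand this rational in ℤ_11: compute digits iteratively via d_i = x_i mod 11, x_{i+1} = (x_i − d_i)/11. The first 4 digits are (1, 0, 2, 0).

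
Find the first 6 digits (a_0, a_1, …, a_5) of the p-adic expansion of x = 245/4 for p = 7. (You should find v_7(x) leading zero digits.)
(a_0, …, a_5) = (0, 0, 3, 5, 1, 5)

v_7(245/4) = 2, so a_0 = ... = a_1 = 0. Factor out: x = 7^2 · u with u = 5/4 a unit in ℤ_7. Expand u iteratively via a_{v+i} = u_i mod 7, u_{i+1} = (u_i − a_{v+i})/7:
  u_0 = 5/4;  a_2 = 3;  u_1 = (u_0 − 3)/7 = -1/4
  u_1 = -1/4;  a_3 = 5;  u_2 = (u_1 − 5)/7 = -3/4
  u_2 = -3/4;  a_4 = 1;  u_3 = (u_2 − 1)/7 = -1/4
  u_3 = -1/4;  a_5 = 5;  u_4 = (u_3 − 5)/7 = -3/4
Digits: (0, 0, 3, 5, 1, 5).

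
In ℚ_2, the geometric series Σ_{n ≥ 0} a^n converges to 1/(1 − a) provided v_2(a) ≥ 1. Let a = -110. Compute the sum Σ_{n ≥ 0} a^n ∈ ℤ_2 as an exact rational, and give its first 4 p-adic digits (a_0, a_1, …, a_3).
Σ a^n = 1/(1 − a) = 1/111;  first 4 digits = (1, 1, 1, 1)

v_2(a) = 1 ≥ 1, so the series converges in ℤ_2 to 1/(1 − a) = 1/(1 − (-110)) = 1/111. Expand this rational in ℤ_2: compute digits iteratively via d_i = x_i mod 2, x_{i+1} = (x_i − d_i)/2. The first 4 digits are (1, 1, 1, 1).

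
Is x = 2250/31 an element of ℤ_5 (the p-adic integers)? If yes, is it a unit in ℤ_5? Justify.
x ∈ ℤ_5 but not a unit; v_5(x) = 3 > 0

ℤ_5 = {x ∈ ℚ_5 : v_5(x) ≥ 0} and ℤ_5^× = {x ∈ ℤ_5 : v_5(x) = 0}. Here v_5(2250/31) = v_5(num) − v_5(den) = 3; compare against these criteria.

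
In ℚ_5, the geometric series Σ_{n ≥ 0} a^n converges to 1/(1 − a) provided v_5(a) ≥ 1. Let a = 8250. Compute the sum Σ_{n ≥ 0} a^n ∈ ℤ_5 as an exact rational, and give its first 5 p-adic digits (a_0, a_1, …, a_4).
Σ a^n = 1/(1 − a) = -1/8249;  first 5 digits = (1, 0, 0, 1, 3)

v_5(a) = 3 ≥ 1, so the series converges in ℤ_5 to 1/(1 − a) = 1/(1 − 8250) = -1/8249. Expand this rational in ℤ_5: compute digits iteratively via d_i = x_i mod 5, x_{i+1} = (x_i − d_i)/5. The first 5 digits are (1, 0, 0, 1, 3).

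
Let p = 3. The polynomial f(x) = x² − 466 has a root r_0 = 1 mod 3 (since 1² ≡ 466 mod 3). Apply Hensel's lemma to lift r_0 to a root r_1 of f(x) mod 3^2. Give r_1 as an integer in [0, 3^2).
r_1 = 4 (mod 9)

Hensel's recurrence: r_{i+1} = r_i − f(r_i)·(f′(r_i))^{-1} mod 3^{i+2}, with f′(x) = 2x. Iterate:
  r_0 = 1 (mod 3)
  r_1 = 4 (mod 9)
Final: r_1 = 4, and one checks f(r_1) ≡ 0 mod 3^2.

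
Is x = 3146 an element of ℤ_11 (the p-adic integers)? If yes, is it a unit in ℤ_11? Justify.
x ∈ ℤ_11 but not a unit; v_11(x) = 2 > 0

ℤ_11 = {x ∈ ℚ_11 : v_11(x) ≥ 0} and ℤ_11^× = {x ∈ ℤ_11 : v_11(x) = 0}. Here v_11(3146) = v_11(num) − v_11(den) = 2; compare against these criteria.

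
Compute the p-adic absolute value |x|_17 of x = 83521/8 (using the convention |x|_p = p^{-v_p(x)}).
|83521/8|_17 = 1/83521

Step 1 — compute v_17(x) by factoring powers of 17 out of the numerator and denominator: v_17(83521/8) = 4. Step 2 — apply |x|_p = p^{-v_p(x)} = 17^{-4} = 1/83521.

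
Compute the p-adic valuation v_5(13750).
v_5(13750) = 4

v_5(n) is the largest exponent k such that 5^k divides n. Factor out: 13750 = 5^4 · 22. (Sign doesn't affect v_p.) So v_5(13750) = 4.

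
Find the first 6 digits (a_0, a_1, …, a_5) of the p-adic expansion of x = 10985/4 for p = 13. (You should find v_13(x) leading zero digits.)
(a_0, …, a_5) = (0, 0, 0, 11, 9, 9)

v_13(10985/4) = 3, so a_0 = ... = a_2 = 0. Factor out: x = 13^3 · u with u = 5/4 a unit in ℤ_13. Expand u iteratively via a_{v+i} = u_i mod 13, u_{i+1} = (u_i − a_{v+i})/13:
  u_0 = 5/4;  a_3 = 11;  u_1 = (u_0 − 11)/13 = -3/4
  u_1 = -3/4;  a_4 = 9;  u_2 = (u_1 − 9)/13 = -3/4
  u_2 = -3/4;  a_5 = 9;  u_3 = (u_2 − 9)/13 = -3/4
Digits: (0, 0, 0, 11, 9, 9).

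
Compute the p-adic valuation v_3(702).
v_3(702) = 3

v_3(n) is the largest exponent k such that 3^k divides n. Factor out: 702 = 3^3 · 26. (Sign doesn't affect v_p.) So v_3(702) = 3.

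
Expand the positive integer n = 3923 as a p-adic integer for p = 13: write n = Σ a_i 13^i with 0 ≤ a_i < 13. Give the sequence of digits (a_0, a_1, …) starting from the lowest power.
(a_0, a_1, …) = (10, 2, 10, 1)

Repeated division by 13 gives the digits low-to-high: 3923 = 10 + 2·13^1 + 10·13^2 + 1·13^3. Digit sequence: (10, 2, 10, 1).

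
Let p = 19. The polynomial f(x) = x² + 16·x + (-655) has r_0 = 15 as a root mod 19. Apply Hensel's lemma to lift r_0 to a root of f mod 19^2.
r_1 = 129 (mod 361)

Hensel: r_{i+1} = r_i − f(r_i)·(f′(r_i))^{-1} mod 19^{i+2}, f′(x) = 2x + 16. Iterate:
  r_0 = 15 (mod 19)
  r_1 = 129 (mod 361)
Final: r = 129 satisfies f(r) ≡ 0 mod 19^2.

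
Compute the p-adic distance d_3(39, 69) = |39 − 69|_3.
d_3(39, 69) = 1/3

Step 1 — x − y = 39 − 69 = -30. Step 2 — v_3(-30) = 1 (factor: -30 = −(3^1 · 10); the sign does not affect v_p). Step 3 — |x − y|_3 = 3^{-1} = 1/3.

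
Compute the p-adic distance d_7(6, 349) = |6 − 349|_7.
d_7(6, 349) = 1/343

Step 1 — x − y = 6 − 349 = -343. Step 2 — v_7(-343) = 3 (factor: -343 = −(7^3 · 1); the sign does not affect v_p). Step 3 — |x − y|_7 = 7^{-3} = 1/343.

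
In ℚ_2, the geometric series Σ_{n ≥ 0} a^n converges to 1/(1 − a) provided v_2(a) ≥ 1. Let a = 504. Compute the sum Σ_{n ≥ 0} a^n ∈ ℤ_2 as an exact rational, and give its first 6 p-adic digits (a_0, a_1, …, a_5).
Σ a^n = 1/(1 − a) = -1/503;  first 6 digits = (1, 0, 0, 1, 1, 1)

v_2(a) = 3 ≥ 1, so the series converges in ℤ_2 to 1/(1 − a) = 1/(1 − 504) = -1/503. Expand this rational in ℤ_2: compute digits iteratively via d_i = x_i mod 2, x_{i+1} = (x_i − d_i)/2. The first 6 digits are (1, 0, 0, 1, 1, 1).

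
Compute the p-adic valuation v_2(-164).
v_2(-164) = 2

v_2(n) is the largest exponent k such that 2^k divides n. Factor out: -164 = -2^2 · 41. (Sign doesn't affect v_p.) So v_2(-164) = 2.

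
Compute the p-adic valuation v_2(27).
v_2(27) = 0

v_2(n) is the largest exponent k such that 2^k divides n. Factor out: 27 = 2^0 · 27. (Sign doesn't affect v_p.) So v_2(27) = 0.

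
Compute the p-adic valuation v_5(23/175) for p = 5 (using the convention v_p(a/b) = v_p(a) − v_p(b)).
v_5(23/175) = -2

Factor powers of 5 from the numerator and denominator of the reduced fraction: 23 = 5^0 · 23 and 175 = 5^2 · 7. Apply v_p(a/b) = v_p(a) − v_p(b): v_5(23/175) = 0 − 2 = -2.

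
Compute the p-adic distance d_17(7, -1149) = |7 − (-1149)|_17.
d_17(7, -1149) = 1/289

Step 1 — x − y = 7 − (-1149) = 1156. Step 2 — v_17(1156) = 2 (factor: 1156 = (17^2 · 4); the sign does not affect v_p). Step 3 — |x − y|_17 = 17^{-2} = 1/289.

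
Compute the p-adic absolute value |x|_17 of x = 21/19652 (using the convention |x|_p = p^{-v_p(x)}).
|21/19652|_17 = 4913

Step 1 — compute v_17(x) by factoring powers of 17 out of the numerator and denominator: v_17(21/19652) = -3. Step 2 — apply |x|_p = p^{-v_p(x)} = 17^{3} = 4913.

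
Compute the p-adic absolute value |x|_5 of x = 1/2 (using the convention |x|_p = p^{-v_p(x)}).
|1/2|_5 = 1

Step 1 — compute v_5(x) by factoring powers of 5 out of the numerator and denominator: v_5(1/2) = 0. Step 2 — apply |x|_p = p^{-v_p(x)} = 5^{0} = 1.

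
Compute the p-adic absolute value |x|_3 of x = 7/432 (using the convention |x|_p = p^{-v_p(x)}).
|7/432|_3 = 27

Step 1 — compute v_3(x) by factoring powers of 3 out of the numerator and denominator: v_3(7/432) = -3. Step 2 — apply |x|_p = p^{-v_p(x)} = 3^{3} = 27.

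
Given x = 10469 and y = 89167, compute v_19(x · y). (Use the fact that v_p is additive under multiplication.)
v_19(933489323) = 5

v_p(x) = 2 (factor: 10469 = 19^2 · 29); v_p(y) = 3 (factor: 89167 = 19^3 · 13). Additivity: v_p(xy) = v_p(x) + v_p(y) = 2 + 3 = 5. (Direct check: xy = 933489323 = 19^5 · (377).)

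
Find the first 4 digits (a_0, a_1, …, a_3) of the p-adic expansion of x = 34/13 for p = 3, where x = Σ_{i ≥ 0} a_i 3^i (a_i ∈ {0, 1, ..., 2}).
(a_0, …, a_3) = (1, 1, 1, 1)

v_3(34/13) = 0 (numerator and denominator both coprime to 3), so x ∈ ℤ_3^×. Compute digits iteratively via a_i = x_i mod 3, x_{i+1} = (x_i − a_i)/3, with x_0 = x:
  x_0 = 34/13;  a_0 = 1;  x_1 = (x_0 − 1)/3 = 7/13
  x_1 = 7/13;  a_1 = 1;  x_2 = (x_1 − 1)/3 = -2/13
  x_2 = -2/13;  a_2 = 1;  x_3 = (x_2 − 1)/3 = -5/13
  x_3 = -5/13;  a_3 = 1;  x_4 = (x_3 − 1)/3 = -6/13
Digits: (1, 1, 1, 1).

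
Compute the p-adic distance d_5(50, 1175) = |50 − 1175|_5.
d_5(50, 1175) = 1/125

Step 1 — x − y = 50 − 1175 = -1125. Step 2 — v_5(-1125) = 3 (factor: -1125 = −(5^3 · 9); the sign does not affect v_p). Step 3 — |x − y|_5 = 5^{-3} = 1/125.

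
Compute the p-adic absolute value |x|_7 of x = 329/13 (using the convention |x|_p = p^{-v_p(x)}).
|329/13|_7 = 1/7

Step 1 — compute v_7(x) by factoring powers of 7 out of the numerator and denominator: v_7(329/13) = 1. Step 2 — apply |x|_p = p^{-v_p(x)} = 7^{-1} = 1/7.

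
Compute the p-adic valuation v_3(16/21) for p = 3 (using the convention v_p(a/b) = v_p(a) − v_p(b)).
v_3(16/21) = -1

Factor powers of 3 from the numerator and denominator of the reduced fraction: 16 = 3^0 · 16 and 21 = 3^1 · 7. Apply v_p(a/b) = v_p(a) − v_p(b): v_3(16/21) = 0 − 1 = -1.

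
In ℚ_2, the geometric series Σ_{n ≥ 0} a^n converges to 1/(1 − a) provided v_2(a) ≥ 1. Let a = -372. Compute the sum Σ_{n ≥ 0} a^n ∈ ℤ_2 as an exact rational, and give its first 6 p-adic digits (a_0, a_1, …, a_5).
Σ a^n = 1/(1 − a) = 1/373;  first 6 digits = (1, 0, 1, 1, 1, 0)

v_2(a) = 2 ≥ 1, so the series converges in ℤ_2 to 1/(1 − a) = 1/(1 − (-372)) = 1/373. Expand this rational in ℤ_2: compute digits iteratively via d_i = x_i mod 2, x_{i+1} = (x_i − d_i)/2. The first 6 digits are (1, 0, 1, 1, 1, 0).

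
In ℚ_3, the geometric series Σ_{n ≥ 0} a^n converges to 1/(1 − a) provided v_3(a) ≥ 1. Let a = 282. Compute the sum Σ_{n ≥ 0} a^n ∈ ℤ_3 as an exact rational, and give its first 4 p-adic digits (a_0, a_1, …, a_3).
Σ a^n = 1/(1 − a) = -1/281;  first 4 digits = (1, 1, 2, 1)

v_3(a) = 1 ≥ 1, so the series converges in ℤ_3 to 1/(1 − a) = 1/(1 − 282) = -1/281. Expand this rational in ℤ_3: compute digits iteratively via d_i = x_i mod 3, x_{i+1} = (x_i − d_i)/3. The first 4 digits are (1, 1, 2, 1).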